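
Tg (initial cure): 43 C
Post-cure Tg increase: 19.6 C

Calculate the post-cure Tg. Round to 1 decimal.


Post-cure Tg = 43 + 19.6 = 62.6 C

62.6


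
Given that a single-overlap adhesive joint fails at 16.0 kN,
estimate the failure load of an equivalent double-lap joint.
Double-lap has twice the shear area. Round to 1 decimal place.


Double-lap factor = 2
Expected load = 16.0 * 2 = 32.0 kN

32.0


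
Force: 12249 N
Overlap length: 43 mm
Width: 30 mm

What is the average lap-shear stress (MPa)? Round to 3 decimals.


Average shear stress = F / (overlap * width)
= 12249 / (43 * 30)
= 9.495 MPa

9.495


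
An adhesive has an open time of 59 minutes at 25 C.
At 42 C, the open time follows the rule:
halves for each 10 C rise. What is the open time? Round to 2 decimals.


Factor = 2^((42-25)/10) = 3.2490
Open time = 59 / 3.2490 = 18.16 min

18.16


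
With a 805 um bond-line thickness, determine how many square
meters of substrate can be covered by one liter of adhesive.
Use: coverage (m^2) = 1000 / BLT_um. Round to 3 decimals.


Coverage = 1000 / 805 = 1.242 m^2

1.242


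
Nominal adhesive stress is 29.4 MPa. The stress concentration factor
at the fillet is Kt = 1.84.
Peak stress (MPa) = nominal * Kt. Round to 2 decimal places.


Peak = 29.4 * 1.84 = 54.10 MPa

54.10


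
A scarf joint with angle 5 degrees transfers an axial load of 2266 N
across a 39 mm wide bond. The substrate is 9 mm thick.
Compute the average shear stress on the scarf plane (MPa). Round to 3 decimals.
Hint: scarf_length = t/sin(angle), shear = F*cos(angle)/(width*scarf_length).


scarf_length = 9 / sin(5 deg) = 103.2634 mm
cos(5 deg) = 0.996195
shear stress = 2266 * 0.996195 / (39 * 103.2634)
= 0.561 MPa

0.561


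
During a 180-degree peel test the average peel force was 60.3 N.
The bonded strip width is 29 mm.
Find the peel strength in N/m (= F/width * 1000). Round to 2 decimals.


Peel strength = F/width * 1000
= 60.3 / 29 * 1000
= 2079.31 N/m

2079.31


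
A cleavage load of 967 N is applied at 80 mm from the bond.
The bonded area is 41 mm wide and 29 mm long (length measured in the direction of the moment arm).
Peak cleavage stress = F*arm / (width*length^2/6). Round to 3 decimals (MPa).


Moment = 967 * 80 = 77360 N*mm
Section modulus = 41 * 841 / 6 = 34481 / 6 mm^3
Stress = 77360 / (34481 / 6) = 464160 / 34481
= 13.461 MPa

13.461


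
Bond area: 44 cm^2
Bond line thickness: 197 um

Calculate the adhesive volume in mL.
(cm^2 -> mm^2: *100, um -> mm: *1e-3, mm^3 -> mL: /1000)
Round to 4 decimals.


V = 44*100 * 197*1e-3 / 1000
= 0.8668 mL

0.8668


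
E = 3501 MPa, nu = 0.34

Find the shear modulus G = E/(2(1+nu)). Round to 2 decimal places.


G = 3501 / (2 * 1.34)
= 1306.34 MPa

1306.34


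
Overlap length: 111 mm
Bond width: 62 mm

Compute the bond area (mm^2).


Bond area = 111 * 62 = 6882 mm^2

6882


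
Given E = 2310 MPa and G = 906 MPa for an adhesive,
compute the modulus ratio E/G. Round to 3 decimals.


E/G ratio = 2310 / 906 = 2.550

2.550


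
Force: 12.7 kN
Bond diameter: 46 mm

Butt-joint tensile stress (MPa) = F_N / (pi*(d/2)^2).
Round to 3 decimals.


F_N = 12.7 * 1000 = 12700.0 N
A = pi*(23.0)^2 = 1661.9025 mm^2
stress = 12700.0 / 1661.9025 = 7.642 MPa

7.642


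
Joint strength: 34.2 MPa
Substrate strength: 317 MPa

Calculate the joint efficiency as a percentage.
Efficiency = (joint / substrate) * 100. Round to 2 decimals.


Efficiency = (34.2 / 317) * 100 = 10.79%

10.79


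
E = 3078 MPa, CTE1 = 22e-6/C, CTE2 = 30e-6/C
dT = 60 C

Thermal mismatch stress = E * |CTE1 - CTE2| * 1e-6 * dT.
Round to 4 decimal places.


= 3078 * 8e-6 * 60
= 1.4774 MPa

1.4774


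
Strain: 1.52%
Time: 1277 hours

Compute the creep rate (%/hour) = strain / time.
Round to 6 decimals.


Creep rate = 1.52 / 1277
= 0.001190 %/h

0.001190


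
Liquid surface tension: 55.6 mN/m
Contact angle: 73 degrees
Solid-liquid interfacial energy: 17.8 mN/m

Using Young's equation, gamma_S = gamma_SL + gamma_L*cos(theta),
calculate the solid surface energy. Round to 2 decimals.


gamma_S = 17.8 + 55.6 * cos(73)
= 34.06 mN/m

34.06


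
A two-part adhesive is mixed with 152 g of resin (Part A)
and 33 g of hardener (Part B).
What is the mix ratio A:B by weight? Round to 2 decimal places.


Mix ratio = mass_A / mass_B
= 152 / 33
= 4.61

4.61


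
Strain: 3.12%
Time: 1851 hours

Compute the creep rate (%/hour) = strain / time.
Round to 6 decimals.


Creep rate = 3.12 / 1851
= 0.001686 %/h

0.001686


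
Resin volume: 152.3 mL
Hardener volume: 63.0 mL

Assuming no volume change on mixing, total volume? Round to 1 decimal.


V_total = 152.3 + 63.0 = 215.3 mL

215.3


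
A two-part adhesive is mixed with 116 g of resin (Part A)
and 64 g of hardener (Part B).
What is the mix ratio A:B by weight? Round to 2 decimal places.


Mix ratio = mass_A / mass_B
= 116 / 64
= 1.81

1.81


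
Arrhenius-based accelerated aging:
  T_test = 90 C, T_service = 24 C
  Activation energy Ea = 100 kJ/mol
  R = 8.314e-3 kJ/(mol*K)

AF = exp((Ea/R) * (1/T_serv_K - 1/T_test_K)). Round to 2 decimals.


T_test_K = 363.15, T_serv_K = 297.15
AF = exp((100/8.314e-3) * (1/297.15 - 1/363.15))
= 1566.37

1566.37


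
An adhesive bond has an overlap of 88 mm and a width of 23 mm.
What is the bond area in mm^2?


Bond area = overlap * width
= 88 * 23
= 2024 mm^2

2024


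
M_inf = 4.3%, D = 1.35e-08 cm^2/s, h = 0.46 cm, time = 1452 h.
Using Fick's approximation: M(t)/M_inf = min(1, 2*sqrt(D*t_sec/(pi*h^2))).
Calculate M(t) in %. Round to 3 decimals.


t = 5227200 s
ratio = min(1, 2*sqrt(1.35e-08*5227200/(pi*0.2116)))
= 0.651626
M(t) = 4.3 * 0.651626 = 2.802%

2.802


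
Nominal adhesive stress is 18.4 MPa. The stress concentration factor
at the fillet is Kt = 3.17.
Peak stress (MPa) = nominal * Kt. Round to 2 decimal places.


Peak = 18.4 * 3.17 = 58.33 MPa

58.33


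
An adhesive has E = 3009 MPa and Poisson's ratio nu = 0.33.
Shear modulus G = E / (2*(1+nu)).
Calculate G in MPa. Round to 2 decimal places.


G = 3009 / (2*(1+0.33))
= 3009 / 2.66
= 1131.20 MPa

1131.20


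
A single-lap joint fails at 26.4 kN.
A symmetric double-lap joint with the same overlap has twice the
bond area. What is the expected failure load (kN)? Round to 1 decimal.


Double-lap load = 2 * 26.4 = 52.8 kN

52.8


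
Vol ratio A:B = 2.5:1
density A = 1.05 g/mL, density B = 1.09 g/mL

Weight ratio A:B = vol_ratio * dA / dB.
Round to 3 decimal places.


Weight ratio = 2.5 * 1.05 / 1.09
= 2.408

2.408


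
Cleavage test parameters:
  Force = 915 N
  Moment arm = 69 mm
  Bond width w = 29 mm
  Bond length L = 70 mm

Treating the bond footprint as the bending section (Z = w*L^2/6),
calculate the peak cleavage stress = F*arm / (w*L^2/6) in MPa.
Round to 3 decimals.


M = 915 * 69 = 63135 N*mm
Z = 29 * 70^2 / 6 = 142100 / 6 mm^3
sigma = M / Z = 6 * 63135 / 142100 = 378810 / 142100
= 2.666 MPa

2.666


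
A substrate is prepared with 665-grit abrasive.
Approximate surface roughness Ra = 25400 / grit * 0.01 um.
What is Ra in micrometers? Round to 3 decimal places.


Ra = 25400 / 665 * 0.01 = 0.382 um

0.382


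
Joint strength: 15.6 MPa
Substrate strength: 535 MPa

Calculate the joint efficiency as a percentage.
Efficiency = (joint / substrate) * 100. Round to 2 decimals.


Efficiency = (15.6 / 535) * 100 = 2.92%

2.92


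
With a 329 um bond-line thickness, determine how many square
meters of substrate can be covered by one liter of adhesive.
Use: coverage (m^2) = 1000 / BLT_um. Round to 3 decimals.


Coverage = 1000 / 329 = 3.040 m^2

3.040


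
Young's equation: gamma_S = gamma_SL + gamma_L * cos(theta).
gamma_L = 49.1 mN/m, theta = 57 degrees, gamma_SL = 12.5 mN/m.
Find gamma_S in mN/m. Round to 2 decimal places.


cos(57 deg) = 0.544639
gamma_S = 12.5 + 49.1 * 0.544639
= 39.24 mN/m

39.24


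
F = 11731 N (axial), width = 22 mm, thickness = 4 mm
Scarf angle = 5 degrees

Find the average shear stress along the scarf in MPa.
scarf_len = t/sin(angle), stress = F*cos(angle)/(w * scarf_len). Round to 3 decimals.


scarf_len = 4/sin(5 deg) = 45.8949
cos(5 deg) = 0.996195
stress = 11731*0.996195/(22*45.8949) = 11.574 MPa

11.574


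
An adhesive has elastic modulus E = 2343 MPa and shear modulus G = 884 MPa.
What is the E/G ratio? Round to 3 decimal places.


E/G = 2343 / 884 = 2.650

2.650


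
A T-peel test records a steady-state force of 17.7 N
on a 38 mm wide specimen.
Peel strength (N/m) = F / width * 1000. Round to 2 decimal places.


Peel strength = 17.7 / 38 * 1000
= 465.79 N/m

465.79


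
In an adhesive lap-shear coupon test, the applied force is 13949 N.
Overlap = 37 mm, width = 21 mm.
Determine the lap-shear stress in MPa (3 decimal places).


stress = F / (overlap * width)
= 13949 / (37 * 21)
= 17.952 MPa

17.952


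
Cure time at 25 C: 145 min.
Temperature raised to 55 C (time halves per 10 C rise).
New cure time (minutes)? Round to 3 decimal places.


Acceleration factor = 2^(30/10) = 8.0000
New time = 145 / 8.0000 = 18.125 min

18.125


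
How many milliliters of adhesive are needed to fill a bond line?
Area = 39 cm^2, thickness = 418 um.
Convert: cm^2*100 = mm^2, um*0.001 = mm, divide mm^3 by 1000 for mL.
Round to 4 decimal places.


= (39 * 100) * (418 * 0.001) / 1000
= 1.6302 mL

1.6302


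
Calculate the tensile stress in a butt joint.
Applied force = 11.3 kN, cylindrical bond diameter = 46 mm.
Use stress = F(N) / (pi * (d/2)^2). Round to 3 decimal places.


A = pi * 23.0^2 = 1661.9025 mm^2
sigma = 11300.0 / 1661.9025 = 6.799 MPa

6.799


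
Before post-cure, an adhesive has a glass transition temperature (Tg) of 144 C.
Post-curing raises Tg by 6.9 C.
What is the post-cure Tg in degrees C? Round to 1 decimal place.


Tg_post = Tg_base + delta_Tg
= 144 + 6.9
= 150.9 C

150.9


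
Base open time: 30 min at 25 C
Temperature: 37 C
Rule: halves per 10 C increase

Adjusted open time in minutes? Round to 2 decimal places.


Acceleration = 2^((37-25)/10) = 2.2974
Open time = 30 / 2.2974 = 13.06 min

13.06


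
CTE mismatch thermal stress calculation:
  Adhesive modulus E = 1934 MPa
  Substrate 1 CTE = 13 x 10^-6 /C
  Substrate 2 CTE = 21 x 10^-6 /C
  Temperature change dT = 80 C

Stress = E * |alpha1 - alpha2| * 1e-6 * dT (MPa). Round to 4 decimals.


delta_alpha = |13 - 21| = 8 x 10^-6/C
Stress = 1934 * 8e-6 * 80
= 1.2378 MPa

1.2378


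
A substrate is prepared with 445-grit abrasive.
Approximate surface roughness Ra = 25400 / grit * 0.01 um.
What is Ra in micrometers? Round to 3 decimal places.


Ra = 25400 / 445 * 0.01 = 0.571 um

0.571


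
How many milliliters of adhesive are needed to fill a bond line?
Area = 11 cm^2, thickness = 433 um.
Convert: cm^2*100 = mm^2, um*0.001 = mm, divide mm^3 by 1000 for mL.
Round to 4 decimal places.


= (11 * 100) * (433 * 0.001) / 1000
= 0.4763 mL

0.4763


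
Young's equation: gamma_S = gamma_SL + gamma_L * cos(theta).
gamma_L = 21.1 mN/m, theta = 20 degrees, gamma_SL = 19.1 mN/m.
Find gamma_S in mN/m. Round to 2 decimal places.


cos(20 deg) = 0.939693
gamma_S = 19.1 + 21.1 * 0.939693
= 38.93 mN/m

38.93


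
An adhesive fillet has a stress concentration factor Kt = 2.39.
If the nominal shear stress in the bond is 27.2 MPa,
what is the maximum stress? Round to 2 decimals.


Max stress = 27.2 * 2.39 = 65.01 MPa

65.01


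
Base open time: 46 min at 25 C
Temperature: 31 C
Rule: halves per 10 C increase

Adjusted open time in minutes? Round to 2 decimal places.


Acceleration = 2^((31-25)/10) = 1.5157
Open time = 46 / 1.5157 = 30.35 min

30.35


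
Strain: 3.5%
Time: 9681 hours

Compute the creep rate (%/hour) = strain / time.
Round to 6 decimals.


Creep rate = 3.5 / 9681
= 0.000362 %/h

0.000362


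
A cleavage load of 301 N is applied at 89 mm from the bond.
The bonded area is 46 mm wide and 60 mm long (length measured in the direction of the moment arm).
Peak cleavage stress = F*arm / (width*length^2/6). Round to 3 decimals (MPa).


Moment = 301 * 89 = 26789 N*mm
Section modulus = 46 * 3600 / 6 = 165600 / 6 mm^3
Stress = 26789 / (165600 / 6) = 160734 / 165600
= 0.971 MPa

0.971


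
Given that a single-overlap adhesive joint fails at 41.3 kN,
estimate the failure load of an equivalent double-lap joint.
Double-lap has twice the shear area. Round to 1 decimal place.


Double-lap factor = 2
Expected load = 41.3 * 2 = 82.6 kN

82.6


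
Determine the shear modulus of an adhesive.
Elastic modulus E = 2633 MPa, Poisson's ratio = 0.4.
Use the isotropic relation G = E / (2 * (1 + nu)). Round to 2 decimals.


G = 2633 / (2*(1+0.4)) = 2633 / 2.80
= 940.36 MPa

940.36


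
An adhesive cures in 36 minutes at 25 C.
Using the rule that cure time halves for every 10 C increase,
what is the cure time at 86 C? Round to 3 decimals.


Factor = 2^((86 - 25) / 10) = 68.5935
Cure time = 36 / 68.5935
= 0.525 minutes

0.525


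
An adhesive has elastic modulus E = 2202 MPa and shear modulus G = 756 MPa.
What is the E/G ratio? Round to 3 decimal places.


E/G = 2202 / 756 = 2.913

2.913


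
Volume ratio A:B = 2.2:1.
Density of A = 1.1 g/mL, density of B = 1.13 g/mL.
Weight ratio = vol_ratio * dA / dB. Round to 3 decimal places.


Wt ratio = 2.2 * 1.1 / 1.13
= 2.142

2.142


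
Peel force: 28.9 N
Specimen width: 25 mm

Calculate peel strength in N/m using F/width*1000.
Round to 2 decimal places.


Peel strength = 28.9 / 25 * 1000 = 1156.00 N/m

1156.00


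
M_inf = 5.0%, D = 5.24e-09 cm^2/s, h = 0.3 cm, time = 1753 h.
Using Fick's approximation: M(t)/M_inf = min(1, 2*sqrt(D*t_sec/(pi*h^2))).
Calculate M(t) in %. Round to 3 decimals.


t = 6310800 s
ratio = min(1, 2*sqrt(5.24e-09*6310800/(pi*0.0900)))
= 0.683977
M(t) = 5.0 * 0.683977 = 3.420%

3.420


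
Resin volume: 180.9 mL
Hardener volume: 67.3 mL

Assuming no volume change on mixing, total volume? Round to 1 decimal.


V_total = 180.9 + 67.3 = 248.2 mL

248.2


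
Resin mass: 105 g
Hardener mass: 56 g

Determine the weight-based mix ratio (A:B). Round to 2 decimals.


Ratio = 105 / 56 = 1.88

1.88


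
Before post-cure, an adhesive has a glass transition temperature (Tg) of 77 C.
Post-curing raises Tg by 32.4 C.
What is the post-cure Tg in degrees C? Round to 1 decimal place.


Tg_post = Tg_base + delta_Tg
= 77 + 32.4
= 109.4 C

109.4


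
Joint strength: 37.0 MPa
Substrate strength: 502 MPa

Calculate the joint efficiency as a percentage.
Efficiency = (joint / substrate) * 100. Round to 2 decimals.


Efficiency = (37.0 / 502) * 100 = 7.37%

7.37


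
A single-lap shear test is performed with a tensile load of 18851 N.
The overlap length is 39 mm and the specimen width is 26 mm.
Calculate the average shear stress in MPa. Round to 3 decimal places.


Shear stress = F / (overlap * width)
= 18851 / (39 * 26)
= 18851 / 1014
= 18.591 MPa

18.591


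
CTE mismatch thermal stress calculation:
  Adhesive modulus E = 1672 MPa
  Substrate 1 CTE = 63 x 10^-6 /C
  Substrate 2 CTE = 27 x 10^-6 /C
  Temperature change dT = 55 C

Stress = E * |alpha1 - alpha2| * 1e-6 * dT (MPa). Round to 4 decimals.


delta_alpha = |63 - 27| = 36 x 10^-6/C
Stress = 1672 * 36e-6 * 55
= 3.3106 MPa

3.3106


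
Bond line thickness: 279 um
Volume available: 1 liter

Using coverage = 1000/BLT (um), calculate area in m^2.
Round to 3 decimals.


1 L = 1e6 mm^3, thickness = 279 um = 0.279 mm
Area = 1e6 / 0.279 mm^2 = (1e6 / 0.279) / 1e6 m^2 = 1000 / 279 m^2
= 3.584 m^2

3.584


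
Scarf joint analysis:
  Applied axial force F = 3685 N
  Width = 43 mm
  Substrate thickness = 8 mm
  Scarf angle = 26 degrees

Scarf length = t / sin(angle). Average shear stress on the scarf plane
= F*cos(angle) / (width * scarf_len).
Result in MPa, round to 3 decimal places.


Scarf length = 8 / sin(26 deg) = 18.2494 mm
cos(26 deg) = 0.898794
Shear = 3685 * 0.898794 / (43 * 18.2494)
= 4.221 MPa

4.221


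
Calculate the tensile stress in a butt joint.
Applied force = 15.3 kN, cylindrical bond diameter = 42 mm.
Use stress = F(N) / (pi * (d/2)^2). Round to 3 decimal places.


A = pi * 21.0^2 = 1385.4424 mm^2
sigma = 15300.0 / 1385.4424 = 11.043 MPa

11.043


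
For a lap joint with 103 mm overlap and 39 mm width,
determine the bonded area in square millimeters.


Area = 103 * 39 = 4017 mm^2

4017


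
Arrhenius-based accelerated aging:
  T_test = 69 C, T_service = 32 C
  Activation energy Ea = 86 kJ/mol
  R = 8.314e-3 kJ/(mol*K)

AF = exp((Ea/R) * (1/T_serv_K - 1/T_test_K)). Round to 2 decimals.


T_test_K = 342.15, T_serv_K = 305.15
AF = exp((86/8.314e-3) * (1/305.15 - 1/342.15))
= 39.08

39.08


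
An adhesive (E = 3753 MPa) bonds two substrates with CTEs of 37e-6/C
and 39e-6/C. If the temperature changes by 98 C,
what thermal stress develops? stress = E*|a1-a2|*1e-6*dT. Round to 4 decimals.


Stress = 3753 * |37 - 39| * 1e-6 * 98
= 0.7356 MPa

0.7356


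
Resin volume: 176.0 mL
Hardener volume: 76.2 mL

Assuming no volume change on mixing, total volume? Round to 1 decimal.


V_total = 176.0 + 76.2 = 252.2 mL

252.2


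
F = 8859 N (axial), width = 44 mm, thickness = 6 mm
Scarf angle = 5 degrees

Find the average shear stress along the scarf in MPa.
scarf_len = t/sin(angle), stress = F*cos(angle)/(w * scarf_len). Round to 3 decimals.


scarf_len = 6/sin(5 deg) = 68.8423
cos(5 deg) = 0.996195
stress = 8859*0.996195/(44*68.8423) = 2.914 MPa

2.914


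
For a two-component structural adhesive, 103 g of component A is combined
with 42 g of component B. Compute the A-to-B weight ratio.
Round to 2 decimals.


Weight ratio A:B = 103 / 42
= 2.45

2.45


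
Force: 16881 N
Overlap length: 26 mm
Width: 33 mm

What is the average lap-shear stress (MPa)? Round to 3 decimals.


Average shear stress = F / (overlap * width)
= 16881 / (26 * 33)
= 19.675 MPa

19.675


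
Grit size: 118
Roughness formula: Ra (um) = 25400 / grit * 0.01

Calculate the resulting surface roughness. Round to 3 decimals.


Ra = 25400 / 118 * 0.01
= 2.153 um

2.153


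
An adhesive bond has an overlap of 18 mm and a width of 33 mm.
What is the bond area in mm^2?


Bond area = overlap * width
= 18 * 33
= 594 mm^2

594


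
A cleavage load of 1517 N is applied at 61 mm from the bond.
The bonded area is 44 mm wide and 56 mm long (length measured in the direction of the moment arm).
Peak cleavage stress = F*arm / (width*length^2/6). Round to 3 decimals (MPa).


Moment = 1517 * 61 = 92537 N*mm
Section modulus = 44 * 3136 / 6 = 137984 / 6 mm^3
Stress = 92537 / (137984 / 6) = 555222 / 137984
= 4.024 MPa

4.024


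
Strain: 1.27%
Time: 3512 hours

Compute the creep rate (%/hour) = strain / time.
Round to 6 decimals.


Creep rate = 1.27 / 3512
= 0.000362 %/h

0.000362


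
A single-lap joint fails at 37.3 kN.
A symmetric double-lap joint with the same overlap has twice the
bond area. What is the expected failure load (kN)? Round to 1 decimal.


Double-lap load = 2 * 37.3 = 74.6 kN

74.6


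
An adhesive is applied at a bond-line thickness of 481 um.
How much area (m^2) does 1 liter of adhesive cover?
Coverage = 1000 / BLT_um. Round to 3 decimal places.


Coverage = 1000 / 481 = 2.079 m^2

2.079


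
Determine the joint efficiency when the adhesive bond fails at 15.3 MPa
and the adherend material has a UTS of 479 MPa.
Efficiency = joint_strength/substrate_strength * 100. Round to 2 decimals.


Joint efficiency = 15.3 / 479 * 100
= 3.19%

3.19


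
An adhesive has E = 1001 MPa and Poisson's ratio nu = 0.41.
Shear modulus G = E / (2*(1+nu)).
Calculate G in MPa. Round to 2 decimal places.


G = 1001 / (2*(1+0.41))
= 1001 / 2.82
= 354.96 MPa

354.96


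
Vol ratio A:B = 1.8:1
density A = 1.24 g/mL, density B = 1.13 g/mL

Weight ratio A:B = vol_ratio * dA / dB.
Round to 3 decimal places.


Weight ratio = 1.8 * 1.24 / 1.13
= 1.975

1.975


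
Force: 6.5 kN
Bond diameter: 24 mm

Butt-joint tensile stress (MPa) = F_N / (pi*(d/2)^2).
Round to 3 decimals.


F_N = 6.5 * 1000 = 6500.0 N
A = pi*(12.0)^2 = 452.3893 mm^2
stress = 6500.0 / 452.3893 = 14.368 MPa

14.368


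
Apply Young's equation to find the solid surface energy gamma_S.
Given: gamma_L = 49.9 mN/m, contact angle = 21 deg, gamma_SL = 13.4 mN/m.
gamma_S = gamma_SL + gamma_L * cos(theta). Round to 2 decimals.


theta_rad = 21 * pi/180 = 0.366519
gamma_S = 13.4 + 49.9 * cos(0.366519)
= 59.99 mN/m

59.99


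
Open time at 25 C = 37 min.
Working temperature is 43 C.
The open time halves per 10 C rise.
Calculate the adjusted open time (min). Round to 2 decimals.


factor = 2^((43 - 25) / 10) = 3.4822
ot = 37 / 3.4822 = 10.63 min

10.63


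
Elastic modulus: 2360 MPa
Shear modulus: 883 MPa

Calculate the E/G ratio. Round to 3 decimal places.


E / G = 2360 / 883 = 2.673

2.673


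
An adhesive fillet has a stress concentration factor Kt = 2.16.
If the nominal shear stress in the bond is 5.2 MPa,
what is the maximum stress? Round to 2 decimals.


Max stress = 5.2 * 2.16 = 11.23 MPa

11.23


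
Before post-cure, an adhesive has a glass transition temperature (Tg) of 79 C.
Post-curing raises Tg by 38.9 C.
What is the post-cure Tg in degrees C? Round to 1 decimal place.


Tg_post = Tg_base + delta_Tg
= 79 + 38.9
= 117.9 C

117.9


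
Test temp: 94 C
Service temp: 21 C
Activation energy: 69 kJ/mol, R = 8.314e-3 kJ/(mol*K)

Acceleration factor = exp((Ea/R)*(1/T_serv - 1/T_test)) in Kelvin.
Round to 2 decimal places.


AF = exp((69/0.008314)*(1/294.15 - 1/367.15))
= 273.10

273.10


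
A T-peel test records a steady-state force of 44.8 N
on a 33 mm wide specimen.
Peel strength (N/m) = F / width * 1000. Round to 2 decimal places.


Peel strength = 44.8 / 33 * 1000
= 1357.58 N/m

1357.58


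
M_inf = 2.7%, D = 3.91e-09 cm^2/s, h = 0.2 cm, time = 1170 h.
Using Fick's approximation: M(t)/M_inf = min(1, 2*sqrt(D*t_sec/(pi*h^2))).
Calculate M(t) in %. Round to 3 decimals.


t = 4212000 s
ratio = min(1, 2*sqrt(3.91e-09*4212000/(pi*0.0400)))
= 0.724032
M(t) = 2.7 * 0.724032 = 1.955%

1.955


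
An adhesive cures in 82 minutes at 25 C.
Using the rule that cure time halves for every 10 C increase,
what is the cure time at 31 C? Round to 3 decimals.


Factor = 2^((31 - 25) / 10) = 1.5157
Cure time = 82 / 1.5157
= 54.100 minutes

54.100


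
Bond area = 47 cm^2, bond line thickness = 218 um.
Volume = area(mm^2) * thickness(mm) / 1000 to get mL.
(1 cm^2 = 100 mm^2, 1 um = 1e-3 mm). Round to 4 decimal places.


area_mm2 = 47 * 100 = 4700
blt_mm = 218 * 1e-3 = 0.218
vol_mm3 = 4700 * 0.218 = 1024.6
vol_mL = 1024.6 / 1000 = 1.0246 mL

1.0246


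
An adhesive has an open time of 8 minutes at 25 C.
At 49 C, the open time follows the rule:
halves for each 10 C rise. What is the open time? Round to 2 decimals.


Factor = 2^((49-25)/10) = 5.2780
Open time = 8 / 5.2780 = 1.52 min

1.52


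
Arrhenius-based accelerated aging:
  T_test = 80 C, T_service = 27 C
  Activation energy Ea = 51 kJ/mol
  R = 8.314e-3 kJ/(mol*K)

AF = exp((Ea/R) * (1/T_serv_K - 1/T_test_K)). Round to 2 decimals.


T_test_K = 353.15, T_serv_K = 300.15
AF = exp((51/8.314e-3) * (1/300.15 - 1/353.15))
= 21.48

21.48


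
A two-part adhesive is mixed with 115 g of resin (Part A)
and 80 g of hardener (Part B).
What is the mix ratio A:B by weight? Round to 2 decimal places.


Mix ratio = mass_A / mass_B
= 115 / 80
= 1.44

1.44


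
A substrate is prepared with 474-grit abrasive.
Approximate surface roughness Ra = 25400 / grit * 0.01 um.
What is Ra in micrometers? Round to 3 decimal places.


Ra = 25400 / 474 * 0.01 = 0.536 um

0.536


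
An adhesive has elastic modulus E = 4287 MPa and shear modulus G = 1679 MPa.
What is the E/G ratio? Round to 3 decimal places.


E/G = 4287 / 1679 = 2.553

2.553


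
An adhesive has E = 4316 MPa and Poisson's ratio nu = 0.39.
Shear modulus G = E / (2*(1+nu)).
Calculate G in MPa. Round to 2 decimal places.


G = 4316 / (2*(1+0.39))
= 4316 / 2.78
= 1552.52 MPa

1552.52


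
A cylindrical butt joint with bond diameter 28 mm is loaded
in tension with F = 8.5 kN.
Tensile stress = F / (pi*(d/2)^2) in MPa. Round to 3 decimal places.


Area = pi * (28/2)^2 = 615.7522 mm^2
Stress = 8.5*1000 / 615.7522
= 13.804 MPa

13.804


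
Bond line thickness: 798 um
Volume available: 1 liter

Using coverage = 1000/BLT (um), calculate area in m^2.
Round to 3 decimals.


1 L = 1e6 mm^3, thickness = 798 um = 0.798 mm
Area = 1e6 / 0.798 mm^2 = (1e6 / 0.798) / 1e6 m^2 = 1000 / 798 m^2
= 1.253 m^2

1.253


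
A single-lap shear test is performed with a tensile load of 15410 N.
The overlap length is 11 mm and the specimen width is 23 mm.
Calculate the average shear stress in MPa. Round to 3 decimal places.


Shear stress = F / (overlap * width)
= 15410 / (11 * 23)
= 15410 / 253
= 60.909 MPa

60.909


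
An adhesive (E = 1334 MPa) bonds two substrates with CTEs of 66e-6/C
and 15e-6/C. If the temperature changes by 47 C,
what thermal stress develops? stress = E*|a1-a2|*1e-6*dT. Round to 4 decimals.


Stress = 1334 * |66 - 15| * 1e-6 * 47
= 3.1976 MPa

3.1976


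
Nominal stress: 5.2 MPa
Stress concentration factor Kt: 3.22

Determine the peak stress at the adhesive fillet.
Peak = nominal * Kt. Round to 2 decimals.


Peak stress = 5.2 * 3.22
= 16.74 MPa

16.74


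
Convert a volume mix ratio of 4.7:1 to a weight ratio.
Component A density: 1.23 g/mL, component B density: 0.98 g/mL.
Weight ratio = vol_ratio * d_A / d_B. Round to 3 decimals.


= 4.7 * 1.23 / 0.98 = 5.899

5.899


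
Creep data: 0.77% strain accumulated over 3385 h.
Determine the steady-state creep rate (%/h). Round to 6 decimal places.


Rate = 0.77 / 3385 = 0.000227 %/h

0.000227


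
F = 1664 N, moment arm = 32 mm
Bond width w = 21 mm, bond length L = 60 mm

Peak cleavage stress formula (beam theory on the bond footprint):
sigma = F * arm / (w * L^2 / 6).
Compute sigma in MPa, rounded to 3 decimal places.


sigma = (1664 * 32) / (21 * 3600 / 6)
= 53248 * 6 / 75600
= 319488 / 75600
= 4.226 MPa

4.226


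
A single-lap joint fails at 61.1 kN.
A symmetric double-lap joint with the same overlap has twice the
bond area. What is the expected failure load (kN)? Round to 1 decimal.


Double-lap load = 2 * 61.1 = 122.2 kN

122.2


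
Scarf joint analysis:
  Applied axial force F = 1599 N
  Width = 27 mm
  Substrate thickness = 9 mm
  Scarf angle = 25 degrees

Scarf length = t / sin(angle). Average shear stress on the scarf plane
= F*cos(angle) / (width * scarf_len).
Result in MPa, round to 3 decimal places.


Scarf length = 9 / sin(25 deg) = 21.2958 mm
cos(25 deg) = 0.906308
Shear = 1599 * 0.906308 / (27 * 21.2958)
= 2.520 MPa

2.520


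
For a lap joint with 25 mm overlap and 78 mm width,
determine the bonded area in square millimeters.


Area = 25 * 78 = 1950 mm^2

1950


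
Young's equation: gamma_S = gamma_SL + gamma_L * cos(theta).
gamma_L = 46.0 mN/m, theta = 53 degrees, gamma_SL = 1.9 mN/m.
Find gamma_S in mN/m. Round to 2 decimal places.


cos(53 deg) = 0.601815
gamma_S = 1.9 + 46.0 * 0.601815
= 29.58 mN/m

29.58


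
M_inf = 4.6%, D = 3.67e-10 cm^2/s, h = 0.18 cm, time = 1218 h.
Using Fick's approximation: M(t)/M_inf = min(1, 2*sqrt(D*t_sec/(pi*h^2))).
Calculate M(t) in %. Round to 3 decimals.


t = 4384800 s
ratio = min(1, 2*sqrt(3.67e-10*4384800/(pi*0.0324)))
= 0.251472
M(t) = 4.6 * 0.251472 = 1.157%

1.157


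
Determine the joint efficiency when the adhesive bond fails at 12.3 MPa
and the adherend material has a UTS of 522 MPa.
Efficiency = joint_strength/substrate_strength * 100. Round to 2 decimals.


Joint efficiency = 12.3 / 522 * 100
= 2.36%

2.36


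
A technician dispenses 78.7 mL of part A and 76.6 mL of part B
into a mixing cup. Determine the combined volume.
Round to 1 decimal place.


Combined volume = 78.7 + 76.6
= 155.3 mL

155.3


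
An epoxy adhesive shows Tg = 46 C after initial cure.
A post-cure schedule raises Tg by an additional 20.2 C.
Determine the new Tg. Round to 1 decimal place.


New Tg = 46 + 20.2
= 66.2 C

66.2


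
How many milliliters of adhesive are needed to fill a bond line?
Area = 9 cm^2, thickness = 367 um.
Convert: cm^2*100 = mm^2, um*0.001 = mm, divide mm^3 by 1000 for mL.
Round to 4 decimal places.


= (9 * 100) * (367 * 0.001) / 1000
= 0.3303 mL

0.3303


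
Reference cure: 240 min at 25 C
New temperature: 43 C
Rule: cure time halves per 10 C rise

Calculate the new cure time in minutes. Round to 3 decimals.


factor = 2^((43-25)/10) = 3.4822
t_new = 240 / 3.4822 = 68.922 min

68.922


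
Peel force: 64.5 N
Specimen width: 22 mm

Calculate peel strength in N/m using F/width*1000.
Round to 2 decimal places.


Peel strength = 64.5 / 22 * 1000 = 2931.82 N/m

2931.82


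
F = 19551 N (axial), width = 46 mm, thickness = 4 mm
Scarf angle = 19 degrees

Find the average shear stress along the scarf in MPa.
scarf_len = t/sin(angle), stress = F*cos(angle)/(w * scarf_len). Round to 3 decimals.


scarf_len = 4/sin(19 deg) = 12.2862
cos(19 deg) = 0.945519
stress = 19551*0.945519/(46*12.2862) = 32.709 MPa

32.709


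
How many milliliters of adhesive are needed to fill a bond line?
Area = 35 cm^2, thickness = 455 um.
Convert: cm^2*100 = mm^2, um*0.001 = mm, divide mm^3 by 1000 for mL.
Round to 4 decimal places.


= (35 * 100) * (455 * 0.001) / 1000
= 1.5925 mL

1.5925


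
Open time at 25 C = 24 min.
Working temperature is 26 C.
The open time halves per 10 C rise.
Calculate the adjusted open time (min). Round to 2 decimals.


factor = 2^((26 - 25) / 10) = 1.0718
ot = 24 / 1.0718 = 22.39 min

22.39


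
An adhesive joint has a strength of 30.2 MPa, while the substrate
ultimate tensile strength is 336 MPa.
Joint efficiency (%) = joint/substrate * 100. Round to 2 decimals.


Efficiency = 30.2 / 336 * 100
= 8.99%

8.99


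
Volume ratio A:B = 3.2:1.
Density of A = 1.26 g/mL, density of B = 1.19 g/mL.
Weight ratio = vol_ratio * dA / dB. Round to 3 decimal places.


Wt ratio = 3.2 * 1.26 / 1.19
= 3.388

3.388


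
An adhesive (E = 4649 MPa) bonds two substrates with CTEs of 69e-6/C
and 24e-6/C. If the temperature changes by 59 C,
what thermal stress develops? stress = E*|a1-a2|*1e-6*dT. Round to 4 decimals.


Stress = 4649 * |69 - 24| * 1e-6 * 59
= 12.3431 MPa

12.3431


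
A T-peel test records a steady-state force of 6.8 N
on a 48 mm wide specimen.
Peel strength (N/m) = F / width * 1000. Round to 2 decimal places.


Peel strength = 6.8 / 48 * 1000
= 141.67 N/m

141.67


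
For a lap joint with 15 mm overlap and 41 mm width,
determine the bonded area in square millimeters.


Area = 15 * 41 = 615 mm^2

615


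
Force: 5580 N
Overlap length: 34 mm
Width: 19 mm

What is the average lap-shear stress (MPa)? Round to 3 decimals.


Average shear stress = F / (overlap * width)
= 5580 / (34 * 19)
= 8.638 MPa

8.638


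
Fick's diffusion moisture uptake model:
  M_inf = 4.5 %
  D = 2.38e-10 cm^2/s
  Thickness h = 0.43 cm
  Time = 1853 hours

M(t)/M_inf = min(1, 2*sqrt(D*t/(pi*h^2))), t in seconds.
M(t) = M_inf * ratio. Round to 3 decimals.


t_sec = 1853 * 3600 = 6670800
ratio = 2*sqrt(2.38e-10*6670800/(pi*0.43^2))
= min(1, 0.104560)
= 0.104560
M(t) = 4.5 * 0.104560 = 0.471 %

0.471


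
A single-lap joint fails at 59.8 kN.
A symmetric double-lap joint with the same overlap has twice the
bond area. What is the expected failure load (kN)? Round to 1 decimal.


Double-lap load = 2 * 59.8 = 119.6 kN

119.6


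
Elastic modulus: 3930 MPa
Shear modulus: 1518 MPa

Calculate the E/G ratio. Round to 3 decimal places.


E / G = 3930 / 1518 = 2.589

2.589


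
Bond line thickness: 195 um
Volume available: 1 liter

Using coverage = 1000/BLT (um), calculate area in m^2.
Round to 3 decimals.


1 L = 1e6 mm^3, thickness = 195 um = 0.195 mm
Area = 1e6 / 0.195 mm^2 = (1e6 / 0.195) / 1e6 m^2 = 1000 / 195 m^2
= 5.128 m^2

5.128


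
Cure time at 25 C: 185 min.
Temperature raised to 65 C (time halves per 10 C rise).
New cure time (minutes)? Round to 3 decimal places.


Acceleration factor = 2^(40/10) = 16.0000
New time = 185 / 16.0000 = 11.563 min

11.563


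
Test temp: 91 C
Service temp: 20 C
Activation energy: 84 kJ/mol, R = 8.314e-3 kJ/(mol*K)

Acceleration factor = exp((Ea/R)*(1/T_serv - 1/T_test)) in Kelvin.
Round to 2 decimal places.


AF = exp((84/0.008314)*(1/293.15 - 1/364.15))
= 828.67

828.67


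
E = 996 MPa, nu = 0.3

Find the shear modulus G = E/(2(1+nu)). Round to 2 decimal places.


G = 996 / (2 * 1.30)
= 383.08 MPa

383.08


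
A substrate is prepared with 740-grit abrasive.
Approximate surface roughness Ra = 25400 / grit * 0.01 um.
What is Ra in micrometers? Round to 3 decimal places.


Ra = 25400 / 740 * 0.01 = 0.343 um

0.343


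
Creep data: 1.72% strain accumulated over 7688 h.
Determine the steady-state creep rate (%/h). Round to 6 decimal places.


Rate = 1.72 / 7688 = 0.000224 %/h

0.000224


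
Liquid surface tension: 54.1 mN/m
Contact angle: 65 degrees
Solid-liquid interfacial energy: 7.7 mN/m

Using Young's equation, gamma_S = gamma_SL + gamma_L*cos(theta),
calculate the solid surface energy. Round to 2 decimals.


gamma_S = 7.7 + 54.1 * cos(65)
= 30.56 mN/m

30.56


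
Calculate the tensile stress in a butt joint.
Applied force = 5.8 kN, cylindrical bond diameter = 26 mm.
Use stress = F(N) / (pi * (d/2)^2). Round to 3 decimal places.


A = pi * 13.0^2 = 530.9292 mm^2
sigma = 5800.0 / 530.9292 = 10.924 MPa

10.924


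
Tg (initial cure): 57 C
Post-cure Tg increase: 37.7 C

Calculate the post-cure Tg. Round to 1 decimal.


Post-cure Tg = 57 + 37.7 = 94.7 C

94.7


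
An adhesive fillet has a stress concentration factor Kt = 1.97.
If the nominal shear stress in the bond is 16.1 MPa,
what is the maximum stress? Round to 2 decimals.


Max stress = 16.1 * 1.97 = 31.72 MPa

31.72


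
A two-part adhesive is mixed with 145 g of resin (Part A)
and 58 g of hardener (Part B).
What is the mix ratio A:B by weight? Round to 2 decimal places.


Mix ratio = mass_A / mass_B
= 145 / 58
= 2.50

2.50


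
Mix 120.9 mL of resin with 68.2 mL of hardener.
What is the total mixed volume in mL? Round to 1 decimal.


Total = 120.9 + 68.2 = 189.1 mL

189.1


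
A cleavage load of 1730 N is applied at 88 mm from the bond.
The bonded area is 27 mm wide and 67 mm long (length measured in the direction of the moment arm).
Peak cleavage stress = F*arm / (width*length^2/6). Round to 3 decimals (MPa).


Moment = 1730 * 88 = 152240 N*mm
Section modulus = 27 * 4489 / 6 = 121203 / 6 mm^3
Stress = 152240 / (121203 / 6) = 913440 / 121203
= 7.536 MPa

7.536


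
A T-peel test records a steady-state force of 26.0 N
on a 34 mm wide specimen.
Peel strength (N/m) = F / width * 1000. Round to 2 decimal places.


Peel strength = 26.0 / 34 * 1000
= 764.71 N/m

764.71


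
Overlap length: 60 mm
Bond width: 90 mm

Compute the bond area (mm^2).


Bond area = 60 * 90 = 5400 mm^2

5400


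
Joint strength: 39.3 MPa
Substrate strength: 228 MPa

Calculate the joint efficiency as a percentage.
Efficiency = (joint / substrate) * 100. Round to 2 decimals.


Efficiency = (39.3 / 228) * 100 = 17.24%

17.24


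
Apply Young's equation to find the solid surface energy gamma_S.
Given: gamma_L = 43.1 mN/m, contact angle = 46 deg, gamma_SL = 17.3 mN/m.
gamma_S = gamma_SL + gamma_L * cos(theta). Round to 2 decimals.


theta_rad = 46 * pi/180 = 0.802851
gamma_S = 17.3 + 43.1 * cos(0.802851)
= 47.24 mN/m

47.24


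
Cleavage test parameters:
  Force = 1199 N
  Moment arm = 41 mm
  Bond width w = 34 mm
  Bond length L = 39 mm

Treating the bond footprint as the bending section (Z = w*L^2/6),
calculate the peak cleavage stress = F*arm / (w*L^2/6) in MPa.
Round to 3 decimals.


M = 1199 * 41 = 49159 N*mm
Z = 34 * 39^2 / 6 = 51714 / 6 mm^3
sigma = M / Z = 6 * 49159 / 51714 = 294954 / 51714
= 5.704 MPa

5.704


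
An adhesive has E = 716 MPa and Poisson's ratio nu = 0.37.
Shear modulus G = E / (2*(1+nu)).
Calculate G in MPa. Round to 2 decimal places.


G = 716 / (2*(1+0.37))
= 716 / 2.74
= 261.31 MPa

261.31


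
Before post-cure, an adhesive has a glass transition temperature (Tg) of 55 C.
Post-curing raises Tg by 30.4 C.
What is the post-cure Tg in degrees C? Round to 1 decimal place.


Tg_post = Tg_base + delta_Tg
= 55 + 30.4
= 85.4 C

85.4


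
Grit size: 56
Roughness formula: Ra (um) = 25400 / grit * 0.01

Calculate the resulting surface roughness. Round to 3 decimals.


Ra = 25400 / 56 * 0.01
= 4.536 um

4.536


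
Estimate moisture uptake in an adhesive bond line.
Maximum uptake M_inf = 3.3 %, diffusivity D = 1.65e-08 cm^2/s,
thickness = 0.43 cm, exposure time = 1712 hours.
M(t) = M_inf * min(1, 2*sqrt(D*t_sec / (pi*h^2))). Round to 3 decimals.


Convert time: 1712 h = 6163200 s
ratio = min(1, 2*sqrt(1.65e-08*6163200/(pi*0.43^2)))
= 0.836819
M(t) = 3.3 * 0.836819 = 2.762%

2.762


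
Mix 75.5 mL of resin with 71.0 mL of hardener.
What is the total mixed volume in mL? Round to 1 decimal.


Total = 75.5 + 71.0 = 146.5 mL

146.5


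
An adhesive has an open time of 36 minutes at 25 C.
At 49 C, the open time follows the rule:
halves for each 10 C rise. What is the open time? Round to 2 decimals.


Factor = 2^((49-25)/10) = 5.2780
Open time = 36 / 5.2780 = 6.82 min

6.82


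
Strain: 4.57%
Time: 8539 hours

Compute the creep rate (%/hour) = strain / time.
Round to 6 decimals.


Creep rate = 4.57 / 8539
= 0.000535 %/h

0.000535


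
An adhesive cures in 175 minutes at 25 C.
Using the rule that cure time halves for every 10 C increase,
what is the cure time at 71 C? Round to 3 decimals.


Factor = 2^((71 - 25) / 10) = 24.2515
Cure time = 175 / 24.2515
= 7.216 minutes

7.216


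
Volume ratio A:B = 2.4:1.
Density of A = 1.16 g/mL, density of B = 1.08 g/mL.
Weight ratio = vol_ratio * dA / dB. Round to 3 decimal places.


Wt ratio = 2.4 * 1.16 / 1.08
= 2.578

2.578


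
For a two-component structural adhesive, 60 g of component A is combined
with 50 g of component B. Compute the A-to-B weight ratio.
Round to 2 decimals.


Weight ratio A:B = 60 / 50
= 1.20

1.20


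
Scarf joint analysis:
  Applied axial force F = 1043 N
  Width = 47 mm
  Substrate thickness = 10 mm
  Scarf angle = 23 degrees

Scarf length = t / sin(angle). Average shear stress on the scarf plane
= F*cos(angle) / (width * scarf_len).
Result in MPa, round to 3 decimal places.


Scarf length = 10 / sin(23 deg) = 25.5930 mm
cos(23 deg) = 0.920505
Shear = 1043 * 0.920505 / (47 * 25.5930)
= 0.798 MPa

0.798


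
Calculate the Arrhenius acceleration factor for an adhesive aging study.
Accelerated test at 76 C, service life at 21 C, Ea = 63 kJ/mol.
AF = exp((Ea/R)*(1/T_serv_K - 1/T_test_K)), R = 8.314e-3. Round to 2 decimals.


T_test = 349.15 K, T_serv = 294.15 K
Ea/R = 63 / 0.008314 = 7577.58
AF = exp(7577.58 * (1/294.15 - 1/349.15))
= 57.86

57.86


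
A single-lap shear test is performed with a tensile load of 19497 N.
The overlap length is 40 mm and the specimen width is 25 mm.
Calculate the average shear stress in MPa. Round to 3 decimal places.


Shear stress = F / (overlap * width)
= 19497 / (40 * 25)
= 19497 / 1000
= 19.497 MPa

19.497


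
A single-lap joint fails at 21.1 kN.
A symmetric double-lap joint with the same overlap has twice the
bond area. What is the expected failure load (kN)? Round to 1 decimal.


Double-lap load = 2 * 21.1 = 42.2 kN

42.2


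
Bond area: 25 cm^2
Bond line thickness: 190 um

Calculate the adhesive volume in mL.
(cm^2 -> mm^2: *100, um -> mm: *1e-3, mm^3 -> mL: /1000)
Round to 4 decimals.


V = 25*100 * 190*1e-3 / 1000
= 0.4750 mL

0.4750
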